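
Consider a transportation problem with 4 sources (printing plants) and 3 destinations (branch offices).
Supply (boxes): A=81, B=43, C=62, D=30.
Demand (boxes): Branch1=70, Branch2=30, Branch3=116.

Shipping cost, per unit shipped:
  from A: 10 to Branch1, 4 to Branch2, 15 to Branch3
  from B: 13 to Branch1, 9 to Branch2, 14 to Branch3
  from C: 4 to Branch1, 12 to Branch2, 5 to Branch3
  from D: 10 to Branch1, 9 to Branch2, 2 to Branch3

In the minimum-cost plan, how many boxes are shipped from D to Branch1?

The minimum-cost plan:
  A to Branch1: 51 × 10 = 510
  A to Branch2: 30 × 4 = 120
  B to Branch3: 43 × 14 = 602
  C to Branch1: 19 × 4 = 76
  C to Branch3: 43 × 5 = 215
  D to Branch3: 30 × 2 = 60
Total cost = 1583.
The route D→Branch1 is not used.

0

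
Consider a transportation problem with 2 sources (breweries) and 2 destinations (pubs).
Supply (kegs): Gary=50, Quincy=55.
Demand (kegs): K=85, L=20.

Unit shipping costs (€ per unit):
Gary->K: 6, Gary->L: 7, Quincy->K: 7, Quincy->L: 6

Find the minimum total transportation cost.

One minimum-cost allocation:
  Gary→K: 50 × €6 = €300
  Quincy→K: 35 × €7 = €245
  Quincy→L: 20 × €6 = €120
Total = 300 + 245 + 120 = €665.

665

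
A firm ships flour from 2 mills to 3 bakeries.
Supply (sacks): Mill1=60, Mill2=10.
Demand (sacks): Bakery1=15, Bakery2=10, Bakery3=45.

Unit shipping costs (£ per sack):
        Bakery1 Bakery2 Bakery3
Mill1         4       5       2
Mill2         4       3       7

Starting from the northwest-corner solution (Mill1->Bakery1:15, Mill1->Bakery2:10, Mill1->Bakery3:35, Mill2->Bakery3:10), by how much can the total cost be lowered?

70

Current plan cost = 15·4 + 10·5 + 35·2 + 10·7 = £250.
Optimal plan:
  Mill1–Bakery1: 15 × £4 = £60
  Mill1–Bakery3: 45 × £2 = £90
  Mill2–Bakery2: 10 × £3 = £30
Optimal cost = £180.
Saving = 250 − 180 = £70.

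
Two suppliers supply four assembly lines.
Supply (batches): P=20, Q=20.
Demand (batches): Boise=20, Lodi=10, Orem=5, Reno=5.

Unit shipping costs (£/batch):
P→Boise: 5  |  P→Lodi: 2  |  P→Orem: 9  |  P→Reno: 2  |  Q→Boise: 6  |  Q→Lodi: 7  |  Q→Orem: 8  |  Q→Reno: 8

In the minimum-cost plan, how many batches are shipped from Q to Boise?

Solving gives:
  P→Boise: 5 × £5 = £25
  P→Lodi: 10 × £2 = £20
  P→Reno: 5 × £2 = £10
  Q→Boise: 15 × £6 = £90
  Q→Orem: 5 × £8 = £40
Total cost = £185.
So Q→Boise carries 15 batches.

15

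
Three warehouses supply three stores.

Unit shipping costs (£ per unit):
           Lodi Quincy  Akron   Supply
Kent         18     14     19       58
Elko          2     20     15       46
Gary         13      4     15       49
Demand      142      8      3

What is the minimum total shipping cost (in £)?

1704

An optimal shipping plan:
  Kent–Lodi: 55 × £18 = £990
  Kent–Akron: 3 × £19 = £57
  Elko–Lodi: 46 × £2 = £92
  Gary–Lodi: 41 × £13 = £533
  Gary–Quincy: 8 × £4 = £32
Total = 990 + 57 + 92 + 533 + 32 = £1704.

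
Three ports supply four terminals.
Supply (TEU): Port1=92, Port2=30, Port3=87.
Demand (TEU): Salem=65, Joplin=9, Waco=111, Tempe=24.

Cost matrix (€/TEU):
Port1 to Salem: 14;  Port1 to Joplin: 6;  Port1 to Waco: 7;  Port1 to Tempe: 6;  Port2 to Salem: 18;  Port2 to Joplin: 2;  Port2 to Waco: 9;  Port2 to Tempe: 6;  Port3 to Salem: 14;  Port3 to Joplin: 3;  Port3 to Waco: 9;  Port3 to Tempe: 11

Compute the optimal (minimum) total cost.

One minimum-cost allocation:
  Port1 to Waco: 92 TEU
  Port2 to Joplin: 6 TEU
  Port2 to Tempe: 24 TEU
  Port3 to Salem: 65 TEU
  Port3 to Joplin: 3 TEU
  Port3 to Waco: 19 TEU
Total cost = €1890.
(Supply check: Port1 ships 92; Port2 ships 30; Port3 ships 87.)

1890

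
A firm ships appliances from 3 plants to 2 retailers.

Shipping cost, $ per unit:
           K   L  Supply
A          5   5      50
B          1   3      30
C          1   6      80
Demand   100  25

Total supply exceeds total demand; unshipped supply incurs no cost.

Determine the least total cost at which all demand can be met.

205

A cheapest plan:
  A->L: 15 units
  B->K: 20 units
  B->L: 10 units
  C->K: 80 units
Total cost = $205.
(Supply check: A ships 15; B ships 30; C ships 80.)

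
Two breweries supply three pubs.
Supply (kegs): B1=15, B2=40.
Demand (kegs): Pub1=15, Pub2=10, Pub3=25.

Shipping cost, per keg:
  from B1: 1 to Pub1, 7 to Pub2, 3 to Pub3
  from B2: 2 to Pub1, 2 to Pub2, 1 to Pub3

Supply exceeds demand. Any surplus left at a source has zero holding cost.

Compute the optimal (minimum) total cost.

One minimum-cost allocation:
  B1->Pub1: 15 × 1 = 15
  B2->Pub2: 10 × 2 = 20
  B2->Pub3: 25 × 1 = 25
Total = 15 + 20 + 25 = 60.
(Supply check: B1 ships 15; B2 ships 35.)

60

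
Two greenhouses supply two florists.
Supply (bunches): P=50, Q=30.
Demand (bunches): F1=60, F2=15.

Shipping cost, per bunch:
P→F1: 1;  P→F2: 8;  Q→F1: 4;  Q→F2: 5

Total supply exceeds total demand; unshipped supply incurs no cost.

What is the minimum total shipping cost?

One minimum-cost allocation:
  P→F1: 50 bunches
  Q→F1: 10 bunches
  Q→F2: 15 bunches
Total cost = 165.
(Supply check: P ships 50; Q ships 25.)

165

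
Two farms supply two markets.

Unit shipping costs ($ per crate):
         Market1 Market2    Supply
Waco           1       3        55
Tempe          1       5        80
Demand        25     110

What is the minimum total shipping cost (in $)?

465

Optimal allocation:
  Waco->Market2: 55 × $3 = $165
  Tempe->Market1: 25 × $1 = $25
  Tempe->Market2: 55 × $5 = $275
Total = 165 + 25 + 275 = $465.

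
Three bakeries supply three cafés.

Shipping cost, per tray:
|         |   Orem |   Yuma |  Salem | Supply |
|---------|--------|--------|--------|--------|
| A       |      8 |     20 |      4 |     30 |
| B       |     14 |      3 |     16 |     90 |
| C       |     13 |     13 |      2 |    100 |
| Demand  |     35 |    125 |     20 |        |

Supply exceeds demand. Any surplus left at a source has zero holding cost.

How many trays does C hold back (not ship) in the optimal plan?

An optimal plan:
  A–Orem: 30 × 8 = 240
  B–Yuma: 90 × 3 = 270
  C–Orem: 5 × 13 = 65
  C–Yuma: 35 × 13 = 455
  C–Salem: 20 × 2 = 40
Total cost = 1070.
C ships 60 of its 100, leaving 40.

40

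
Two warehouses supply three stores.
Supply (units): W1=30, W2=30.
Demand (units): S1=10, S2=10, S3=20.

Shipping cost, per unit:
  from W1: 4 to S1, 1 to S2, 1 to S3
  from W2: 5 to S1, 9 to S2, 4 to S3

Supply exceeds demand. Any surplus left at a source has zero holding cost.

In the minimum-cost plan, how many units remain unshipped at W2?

An optimal plan:
  W1 to S2: 10 × 1 = 10
  W1 to S3: 20 × 1 = 20
  W2 to S1: 10 × 5 = 50
Total cost = 80.
W2 ships 10 of its 30, leaving 20.

20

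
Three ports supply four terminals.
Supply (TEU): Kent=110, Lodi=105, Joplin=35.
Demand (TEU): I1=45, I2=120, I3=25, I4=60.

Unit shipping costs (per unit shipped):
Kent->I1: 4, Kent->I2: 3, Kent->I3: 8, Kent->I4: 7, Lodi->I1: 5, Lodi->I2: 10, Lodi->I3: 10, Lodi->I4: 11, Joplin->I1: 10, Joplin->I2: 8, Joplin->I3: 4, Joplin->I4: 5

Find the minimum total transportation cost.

Optimal allocation:
  Kent–I2: 110 × 3 = 330
  Lodi–I1: 45 × 5 = 225
  Lodi–I2: 10 × 10 = 100
  Lodi–I4: 50 × 11 = 550
  Joplin–I3: 25 × 4 = 100
  Joplin–I4: 10 × 5 = 50
Total = 330 + 225 + 100 + 550 + 100 + 50 = 1355.

1355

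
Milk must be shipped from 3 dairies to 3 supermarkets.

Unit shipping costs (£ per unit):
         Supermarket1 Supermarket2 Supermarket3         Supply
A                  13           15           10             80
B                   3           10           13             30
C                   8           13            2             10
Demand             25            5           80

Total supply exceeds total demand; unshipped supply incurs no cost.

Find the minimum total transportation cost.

845

One minimum-cost allocation:
  A to Supermarket3: 70 × £10 = £700
  B to Supermarket1: 25 × £3 = £75
  B to Supermarket2: 5 × £10 = £50
  C to Supermarket3: 10 × £2 = £20
Total = 700 + 75 + 50 + 20 = £845.
(Supply check: A ships 70; B ships 30; C ships 10.)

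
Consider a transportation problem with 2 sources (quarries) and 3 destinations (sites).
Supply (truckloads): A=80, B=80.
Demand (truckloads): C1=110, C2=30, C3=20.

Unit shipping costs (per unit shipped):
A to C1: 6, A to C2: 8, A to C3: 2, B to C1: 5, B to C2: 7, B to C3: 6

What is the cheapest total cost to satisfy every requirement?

An optimal shipping plan:
  A to C1: 30 × 6 = 180
  A to C2: 30 × 8 = 240
  A to C3: 20 × 2 = 40
  B to C1: 80 × 5 = 400
Total = 180 + 240 + 40 + 400 = 860.
(Supply check: A ships 80; B ships 80.)

860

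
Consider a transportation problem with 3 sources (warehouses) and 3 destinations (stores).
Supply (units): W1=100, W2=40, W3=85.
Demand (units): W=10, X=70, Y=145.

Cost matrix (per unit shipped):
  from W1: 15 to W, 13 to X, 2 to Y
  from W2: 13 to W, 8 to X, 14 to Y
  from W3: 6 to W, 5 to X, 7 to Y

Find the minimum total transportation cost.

One minimum-cost allocation:
  W1–Y: 100 × 2 = 200
  W2–X: 40 × 8 = 320
  W3–W: 10 × 6 = 60
  W3–X: 30 × 5 = 150
  W3–Y: 45 × 7 = 315
Total = 200 + 320 + 60 + 150 + 315 = 1045.

1045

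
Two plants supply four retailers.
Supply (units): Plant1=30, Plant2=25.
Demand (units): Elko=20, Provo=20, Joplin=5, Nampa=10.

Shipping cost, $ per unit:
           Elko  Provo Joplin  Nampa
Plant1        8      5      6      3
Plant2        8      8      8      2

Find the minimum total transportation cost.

310

Optimal allocation:
  Plant1 to Elko: 5 units
  Plant1 to Provo: 20 units
  Plant1 to Joplin: 5 units
  Plant2 to Elko: 15 units
  Plant2 to Nampa: 10 units
Total cost = $310.
(Supply check: Plant1 ships 30; Plant2 ships 25.)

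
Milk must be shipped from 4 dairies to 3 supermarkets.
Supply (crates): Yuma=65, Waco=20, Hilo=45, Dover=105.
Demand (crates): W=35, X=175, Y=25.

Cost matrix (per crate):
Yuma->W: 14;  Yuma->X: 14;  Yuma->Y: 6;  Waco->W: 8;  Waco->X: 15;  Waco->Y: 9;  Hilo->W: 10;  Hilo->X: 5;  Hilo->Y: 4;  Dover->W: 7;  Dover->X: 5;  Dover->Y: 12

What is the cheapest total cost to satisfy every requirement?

1620

Optimal allocation:
  Yuma->W: 15 × 14 = 210
  Yuma->X: 25 × 14 = 350
  Yuma->Y: 25 × 6 = 150
  Waco->W: 20 × 8 = 160
  Hilo->X: 45 × 5 = 225
  Dover->X: 105 × 5 = 525
Total = 210 + 350 + 150 + 160 + 225 + 525 = 1620.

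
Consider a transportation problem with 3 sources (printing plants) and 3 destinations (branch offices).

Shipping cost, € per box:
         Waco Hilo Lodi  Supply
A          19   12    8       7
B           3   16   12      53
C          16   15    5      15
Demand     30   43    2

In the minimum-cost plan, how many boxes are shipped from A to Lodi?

The minimum-cost plan:
  A→Hilo: 7 × €12 = €84
  B→Waco: 30 × €3 = €90
  B→Hilo: 23 × €16 = €368
  C→Hilo: 13 × €15 = €195
  C→Lodi: 2 × €5 = €10
Total cost = €747.
The route A→Lodi is not used.

0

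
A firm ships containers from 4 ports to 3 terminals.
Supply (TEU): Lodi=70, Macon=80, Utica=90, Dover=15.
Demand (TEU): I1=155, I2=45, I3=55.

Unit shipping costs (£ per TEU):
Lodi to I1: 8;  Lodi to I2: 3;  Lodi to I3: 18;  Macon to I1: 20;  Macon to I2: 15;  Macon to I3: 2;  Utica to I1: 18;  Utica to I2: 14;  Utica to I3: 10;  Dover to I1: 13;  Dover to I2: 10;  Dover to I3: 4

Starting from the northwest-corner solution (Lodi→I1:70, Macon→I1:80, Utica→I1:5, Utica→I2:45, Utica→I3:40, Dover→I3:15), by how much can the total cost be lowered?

580

Current plan cost = 70·8 + 80·20 + 5·18 + 45·14 + 40·10 + 15·4 = £3340.
Optimal plan:
  Lodi→I1: 25 × £8 = £200
  Lodi→I2: 45 × £3 = £135
  Macon→I1: 25 × £20 = £500
  Macon→I3: 55 × £2 = £110
  Utica→I1: 90 × £18 = £1620
  Dover→I1: 15 × £13 = £195
Optimal cost = £2760.
Saving = 3340 − 2760 = £580.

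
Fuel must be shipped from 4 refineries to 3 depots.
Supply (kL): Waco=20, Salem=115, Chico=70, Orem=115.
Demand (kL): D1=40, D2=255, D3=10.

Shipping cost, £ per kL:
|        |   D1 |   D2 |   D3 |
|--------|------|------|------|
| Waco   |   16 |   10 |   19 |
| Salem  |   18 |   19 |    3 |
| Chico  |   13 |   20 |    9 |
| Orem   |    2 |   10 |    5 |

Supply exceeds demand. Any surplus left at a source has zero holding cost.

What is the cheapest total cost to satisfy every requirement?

4155

An optimal shipping plan:
  Waco to D2: 20 × £10 = £200
  Salem to D2: 105 × £19 = £1995
  Salem to D3: 10 × £3 = £30
  Chico to D2: 55 × £20 = £1100
  Orem to D1: 40 × £2 = £80
  Orem to D2: 75 × £10 = £750
Total = 200 + 1995 + 30 + 1100 + 80 + 750 = £4155.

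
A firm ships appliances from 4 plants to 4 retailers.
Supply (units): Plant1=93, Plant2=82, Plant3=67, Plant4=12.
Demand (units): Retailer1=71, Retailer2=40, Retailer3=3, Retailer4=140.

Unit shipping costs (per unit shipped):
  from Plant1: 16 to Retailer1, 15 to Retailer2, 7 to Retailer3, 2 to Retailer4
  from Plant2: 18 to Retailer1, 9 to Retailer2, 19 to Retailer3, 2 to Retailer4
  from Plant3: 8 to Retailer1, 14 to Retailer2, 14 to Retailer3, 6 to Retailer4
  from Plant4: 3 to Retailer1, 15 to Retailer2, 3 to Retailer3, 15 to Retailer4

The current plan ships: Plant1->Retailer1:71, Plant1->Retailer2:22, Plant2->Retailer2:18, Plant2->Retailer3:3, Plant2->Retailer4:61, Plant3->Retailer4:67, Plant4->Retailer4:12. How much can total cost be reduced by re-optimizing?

1197

Current plan cost = 71·16 + 22·15 + 18·9 + 3·19 + 61·2 + 67·6 + 12·15 = 2389.
Optimal plan:
  Plant1 to Retailer4: 93 × 2 = 186
  Plant2 to Retailer2: 40 × 9 = 360
  Plant2 to Retailer4: 42 × 2 = 84
  Plant3 to Retailer1: 62 × 8 = 496
  Plant3 to Retailer4: 5 × 6 = 30
  Plant4 to Retailer1: 9 × 3 = 27
  Plant4 to Retailer3: 3 × 3 = 9
Optimal cost = 1192.
Saving = 2389 − 1192 = 1197.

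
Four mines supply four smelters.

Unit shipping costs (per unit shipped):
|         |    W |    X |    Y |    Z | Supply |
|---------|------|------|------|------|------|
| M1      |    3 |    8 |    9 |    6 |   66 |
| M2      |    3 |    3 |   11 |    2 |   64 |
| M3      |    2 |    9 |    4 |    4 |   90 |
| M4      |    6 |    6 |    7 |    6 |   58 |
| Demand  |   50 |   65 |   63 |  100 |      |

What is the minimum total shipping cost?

1089

One minimum-cost allocation:
  M1->W: 50 × 3 = 150
  M1->Z: 16 × 6 = 96
  M2->X: 7 × 3 = 21
  M2->Z: 57 × 2 = 114
  M3->Y: 63 × 4 = 252
  M3->Z: 27 × 4 = 108
  M4->X: 58 × 6 = 348
Total = 150 + 96 + 21 + 114 + 252 + 108 + 348 = 1089.
(Supply check: M1 ships 66; M2 ships 64; M3 ships 90; M4 ships 58.)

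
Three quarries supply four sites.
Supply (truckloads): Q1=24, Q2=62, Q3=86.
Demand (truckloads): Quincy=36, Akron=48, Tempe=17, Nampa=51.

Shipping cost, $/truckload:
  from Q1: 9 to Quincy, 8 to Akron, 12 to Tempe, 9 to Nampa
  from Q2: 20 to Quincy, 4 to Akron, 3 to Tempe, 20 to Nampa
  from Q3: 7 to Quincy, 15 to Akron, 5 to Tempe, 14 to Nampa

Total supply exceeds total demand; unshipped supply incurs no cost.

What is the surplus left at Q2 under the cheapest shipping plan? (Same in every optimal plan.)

0

Minimum-cost shipments:
  Q1->Nampa: 24 truckloads
  Q2->Akron: 48 truckloads
  Q2->Tempe: 14 truckloads
  Q3->Quincy: 36 truckloads
  Q3->Tempe: 3 truckloads
  Q3->Nampa: 27 truckloads
Total cost = $1095.
Q2 ships 62 of its 62, leaving 0.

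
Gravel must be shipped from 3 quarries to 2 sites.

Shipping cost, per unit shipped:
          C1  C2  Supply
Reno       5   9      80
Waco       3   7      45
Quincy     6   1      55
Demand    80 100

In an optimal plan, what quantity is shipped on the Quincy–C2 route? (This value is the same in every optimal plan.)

Optimal shipments:
  Reno to C1: 80 × 5 = 400
  Waco to C2: 45 × 7 = 315
  Quincy to C2: 55 × 1 = 55
Total cost = 770.
So Quincy→C2 carries 55 truckloads.

55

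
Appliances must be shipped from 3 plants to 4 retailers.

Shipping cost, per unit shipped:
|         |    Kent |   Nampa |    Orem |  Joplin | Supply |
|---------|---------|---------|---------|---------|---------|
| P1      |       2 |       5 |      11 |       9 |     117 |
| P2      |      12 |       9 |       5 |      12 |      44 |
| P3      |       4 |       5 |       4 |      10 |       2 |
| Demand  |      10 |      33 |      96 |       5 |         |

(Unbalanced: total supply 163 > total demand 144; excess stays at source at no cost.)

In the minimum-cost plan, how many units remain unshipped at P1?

Minimum-cost shipments:
  P1->Kent: 10 × 2 = 20
  P1->Nampa: 33 × 5 = 165
  P1->Orem: 50 × 11 = 550
  P1->Joplin: 5 × 9 = 45
  P2->Orem: 44 × 5 = 220
  P3->Orem: 2 × 4 = 8
Total cost = 1008.
P1 ships 98 of its 117, leaving 19.

19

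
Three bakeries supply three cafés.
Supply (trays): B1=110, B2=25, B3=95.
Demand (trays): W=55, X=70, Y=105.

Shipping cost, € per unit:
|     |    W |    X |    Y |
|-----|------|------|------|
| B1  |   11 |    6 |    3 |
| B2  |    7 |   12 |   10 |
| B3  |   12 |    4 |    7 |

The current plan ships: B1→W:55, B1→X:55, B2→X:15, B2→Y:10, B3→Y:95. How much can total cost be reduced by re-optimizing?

755

Current plan cost = 55·11 + 55·6 + 15·12 + 10·10 + 95·7 = €1880.
Optimal plan:
  B1–W: 5 × €11 = €55
  B1–Y: 105 × €3 = €315
  B2–W: 25 × €7 = €175
  B3–W: 25 × €12 = €300
  B3–X: 70 × €4 = €280
Optimal cost = €1125.
Saving = 1880 − 1125 = €755.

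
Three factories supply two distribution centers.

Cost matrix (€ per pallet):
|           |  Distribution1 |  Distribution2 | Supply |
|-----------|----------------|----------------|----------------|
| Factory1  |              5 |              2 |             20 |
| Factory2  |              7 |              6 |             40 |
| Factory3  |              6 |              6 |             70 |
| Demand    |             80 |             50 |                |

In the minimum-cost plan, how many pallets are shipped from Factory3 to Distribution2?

0

The minimum-cost plan:
  Factory1 to Distribution2: 20 × €2 = €40
  Factory2 to Distribution1: 10 × €7 = €70
  Factory2 to Distribution2: 30 × €6 = €180
  Factory3 to Distribution1: 70 × €6 = €420
Total cost = €710.
The route Factory3→Distribution2 is not used.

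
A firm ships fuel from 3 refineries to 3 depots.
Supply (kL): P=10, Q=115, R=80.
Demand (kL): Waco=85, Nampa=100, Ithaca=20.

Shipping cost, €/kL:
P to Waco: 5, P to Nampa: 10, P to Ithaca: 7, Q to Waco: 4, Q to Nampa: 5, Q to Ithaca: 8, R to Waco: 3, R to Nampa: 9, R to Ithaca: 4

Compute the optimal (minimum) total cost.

870

Optimal allocation:
  P->Waco: 10 × €5 = €50
  Q->Waco: 15 × €4 = €60
  Q->Nampa: 100 × €5 = €500
  R->Waco: 60 × €3 = €180
  R->Ithaca: 20 × €4 = €80
Total = 50 + 60 + 500 + 180 + 80 = €870.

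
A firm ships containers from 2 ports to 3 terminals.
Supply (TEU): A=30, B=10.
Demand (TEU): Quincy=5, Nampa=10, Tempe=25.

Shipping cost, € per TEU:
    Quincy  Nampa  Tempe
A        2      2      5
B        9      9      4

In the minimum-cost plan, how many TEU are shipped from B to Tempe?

10

The minimum-cost plan:
  A->Quincy: 5 TEU
  A->Nampa: 10 TEU
  A->Tempe: 15 TEU
  B->Tempe: 10 TEU
Total cost = €145.
So B→Tempe carries 10 TEU.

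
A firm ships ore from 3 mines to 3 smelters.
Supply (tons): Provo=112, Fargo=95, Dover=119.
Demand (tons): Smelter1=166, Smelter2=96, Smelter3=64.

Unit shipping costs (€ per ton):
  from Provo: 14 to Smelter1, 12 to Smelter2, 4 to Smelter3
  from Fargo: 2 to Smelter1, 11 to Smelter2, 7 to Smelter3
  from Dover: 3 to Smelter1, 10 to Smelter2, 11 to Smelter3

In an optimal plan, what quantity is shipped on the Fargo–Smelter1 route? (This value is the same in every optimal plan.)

95

Solving gives:
  Provo->Smelter2: 48 × €12 = €576
  Provo->Smelter3: 64 × €4 = €256
  Fargo->Smelter1: 95 × €2 = €190
  Dover->Smelter1: 71 × €3 = €213
  Dover->Smelter2: 48 × €10 = €480
Total cost = €1715.
So Fargo→Smelter1 carries 95 tons.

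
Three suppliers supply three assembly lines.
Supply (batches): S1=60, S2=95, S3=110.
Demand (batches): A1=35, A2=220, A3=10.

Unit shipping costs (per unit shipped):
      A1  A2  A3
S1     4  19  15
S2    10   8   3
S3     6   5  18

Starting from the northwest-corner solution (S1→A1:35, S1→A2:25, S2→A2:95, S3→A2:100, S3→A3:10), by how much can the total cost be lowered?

Current plan cost = 35·4 + 25·19 + 95·8 + 100·5 + 10·18 = 2055.
Optimal plan:
  S1→A1: 35 × 4 = 140
  S1→A2: 25 × 19 = 475
  S2→A2: 85 × 8 = 680
  S2→A3: 10 × 3 = 30
  S3→A2: 110 × 5 = 550
Optimal cost = 1875.
Saving = 2055 − 1875 = 180.

180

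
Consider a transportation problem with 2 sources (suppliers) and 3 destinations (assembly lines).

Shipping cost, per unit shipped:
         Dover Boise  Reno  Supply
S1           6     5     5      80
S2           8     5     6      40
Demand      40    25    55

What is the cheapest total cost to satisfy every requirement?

One minimum-cost allocation:
  S1 to Dover: 40 × 6 = 240
  S1 to Reno: 40 × 5 = 200
  S2 to Boise: 25 × 5 = 125
  S2 to Reno: 15 × 6 = 90
Total = 240 + 200 + 125 + 90 = 655.

655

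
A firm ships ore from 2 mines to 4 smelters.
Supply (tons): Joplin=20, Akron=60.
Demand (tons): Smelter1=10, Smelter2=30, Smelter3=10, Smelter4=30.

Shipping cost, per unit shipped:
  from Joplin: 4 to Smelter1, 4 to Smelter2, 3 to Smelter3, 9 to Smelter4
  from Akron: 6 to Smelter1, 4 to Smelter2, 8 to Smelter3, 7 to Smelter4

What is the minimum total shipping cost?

400

A cheapest plan:
  Joplin->Smelter1: 10 tons
  Joplin->Smelter3: 10 tons
  Akron->Smelter2: 30 tons
  Akron->Smelter4: 30 tons
Total cost = 400.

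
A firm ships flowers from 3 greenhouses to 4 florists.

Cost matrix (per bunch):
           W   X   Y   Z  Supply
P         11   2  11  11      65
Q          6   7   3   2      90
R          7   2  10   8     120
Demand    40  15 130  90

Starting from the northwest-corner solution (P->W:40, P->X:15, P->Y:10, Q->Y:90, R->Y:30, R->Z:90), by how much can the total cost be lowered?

110

Current plan cost = 40·11 + 15·2 + 10·11 + 90·3 + 30·10 + 90·8 = 1870.
Optimal plan:
  P to X: 15 bunches
  P to Y: 50 bunches
  Q to Y: 80 bunches
  Q to Z: 10 bunches
  R to W: 40 bunches
  R to Z: 80 bunches
Optimal cost = 1760.
Saving = 1870 − 1760 = 110.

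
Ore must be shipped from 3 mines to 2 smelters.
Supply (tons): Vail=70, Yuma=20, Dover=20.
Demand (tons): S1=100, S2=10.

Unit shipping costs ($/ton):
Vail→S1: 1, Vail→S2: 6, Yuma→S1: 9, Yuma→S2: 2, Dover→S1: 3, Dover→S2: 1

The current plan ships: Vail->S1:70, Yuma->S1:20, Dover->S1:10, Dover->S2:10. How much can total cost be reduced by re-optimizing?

Current plan cost = 70·1 + 20·9 + 10·3 + 10·1 = $290.
Optimal plan:
  Vail–S1: 70 × $1 = $70
  Yuma–S1: 10 × $9 = $90
  Yuma–S2: 10 × $2 = $20
  Dover–S1: 20 × $3 = $60
Optimal cost = $240.
Saving = 290 − 240 = $50.

50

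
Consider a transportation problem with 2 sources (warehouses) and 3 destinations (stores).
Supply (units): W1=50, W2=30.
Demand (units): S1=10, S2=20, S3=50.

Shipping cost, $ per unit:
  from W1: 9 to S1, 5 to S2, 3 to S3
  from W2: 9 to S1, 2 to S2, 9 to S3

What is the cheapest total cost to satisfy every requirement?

280

An optimal shipping plan:
  W1→S3: 50 × $3 = $150
  W2→S1: 10 × $9 = $90
  W2→S2: 20 × $2 = $40
Total = 150 + 90 + 40 = $280.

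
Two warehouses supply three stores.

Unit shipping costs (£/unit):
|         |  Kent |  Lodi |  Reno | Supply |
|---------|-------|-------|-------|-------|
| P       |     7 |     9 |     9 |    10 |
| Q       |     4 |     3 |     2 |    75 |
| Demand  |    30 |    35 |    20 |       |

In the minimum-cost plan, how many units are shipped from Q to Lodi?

Solving gives:
  P to Kent: 10 × £7 = £70
  Q to Kent: 20 × £4 = £80
  Q to Lodi: 35 × £3 = £105
  Q to Reno: 20 × £2 = £40
Total cost = £295.
So Q→Lodi carries 35 units.

35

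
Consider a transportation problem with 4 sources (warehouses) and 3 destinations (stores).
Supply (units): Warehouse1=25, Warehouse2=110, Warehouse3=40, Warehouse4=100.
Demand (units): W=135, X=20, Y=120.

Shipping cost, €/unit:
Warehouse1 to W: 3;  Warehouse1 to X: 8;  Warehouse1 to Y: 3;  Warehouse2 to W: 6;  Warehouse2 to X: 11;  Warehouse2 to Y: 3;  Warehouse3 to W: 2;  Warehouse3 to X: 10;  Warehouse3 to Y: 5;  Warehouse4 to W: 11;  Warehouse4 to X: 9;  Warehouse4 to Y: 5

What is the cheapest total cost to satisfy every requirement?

1275

Optimal allocation:
  Warehouse1–W: 25 × €3 = €75
  Warehouse2–W: 70 × €6 = €420
  Warehouse2–Y: 40 × €3 = €120
  Warehouse3–W: 40 × €2 = €80
  Warehouse4–X: 20 × €9 = €180
  Warehouse4–Y: 80 × €5 = €400
Total = 75 + 420 + 120 + 80 + 180 + 400 = €1275.
(Supply check: Warehouse1 ships 25; Warehouse2 ships 110; Warehouse3 ships 40; Warehouse4 ships 100.)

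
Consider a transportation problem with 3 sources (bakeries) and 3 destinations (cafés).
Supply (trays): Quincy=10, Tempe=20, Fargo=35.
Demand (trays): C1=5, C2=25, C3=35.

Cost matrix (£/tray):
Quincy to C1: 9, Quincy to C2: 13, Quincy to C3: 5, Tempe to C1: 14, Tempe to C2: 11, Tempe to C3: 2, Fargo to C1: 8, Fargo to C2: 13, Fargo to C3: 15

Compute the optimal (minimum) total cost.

Optimal allocation:
  Quincy->C3: 10 trays
  Tempe->C3: 20 trays
  Fargo->C1: 5 trays
  Fargo->C2: 25 trays
  Fargo->C3: 5 trays
Total cost = £530.

530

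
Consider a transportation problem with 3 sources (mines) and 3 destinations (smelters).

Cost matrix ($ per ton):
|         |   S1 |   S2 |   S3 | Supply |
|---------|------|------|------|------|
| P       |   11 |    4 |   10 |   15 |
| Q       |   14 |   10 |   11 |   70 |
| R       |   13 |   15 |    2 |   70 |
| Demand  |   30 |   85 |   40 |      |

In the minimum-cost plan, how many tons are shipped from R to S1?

30

Optimal shipments:
  P to S2: 15 × $4 = $60
  Q to S2: 70 × $10 = $700
  R to S1: 30 × $13 = $390
  R to S3: 40 × $2 = $80
Total cost = $1230.
So R→S1 carries 30 tons.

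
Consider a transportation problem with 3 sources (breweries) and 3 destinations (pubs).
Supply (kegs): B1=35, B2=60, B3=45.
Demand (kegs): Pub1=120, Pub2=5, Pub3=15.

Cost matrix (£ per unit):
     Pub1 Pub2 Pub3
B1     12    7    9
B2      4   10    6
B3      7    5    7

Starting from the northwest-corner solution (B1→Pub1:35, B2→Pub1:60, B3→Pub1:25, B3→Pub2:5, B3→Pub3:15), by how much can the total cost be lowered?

Current plan cost = 35·12 + 60·4 + 25·7 + 5·5 + 15·7 = £965.
Optimal plan:
  B1→Pub1: 15 × £12 = £180
  B1→Pub2: 5 × £7 = £35
  B1→Pub3: 15 × £9 = £135
  B2→Pub1: 60 × £4 = £240
  B3→Pub1: 45 × £7 = £315
Optimal cost = £905.
Saving = 965 − 905 = £60.

60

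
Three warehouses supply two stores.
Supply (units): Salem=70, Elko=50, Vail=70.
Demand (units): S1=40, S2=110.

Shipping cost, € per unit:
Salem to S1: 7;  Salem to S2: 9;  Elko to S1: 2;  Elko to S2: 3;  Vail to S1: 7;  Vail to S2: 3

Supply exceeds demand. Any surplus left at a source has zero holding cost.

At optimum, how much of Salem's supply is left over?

Minimum-cost shipments:
  Salem->S1: 30 × €7 = €210
  Elko->S1: 10 × €2 = €20
  Elko->S2: 40 × €3 = €120
  Vail->S2: 70 × €3 = €210
Total cost = €560.
Salem ships 30 of its 70, leaving 40.

40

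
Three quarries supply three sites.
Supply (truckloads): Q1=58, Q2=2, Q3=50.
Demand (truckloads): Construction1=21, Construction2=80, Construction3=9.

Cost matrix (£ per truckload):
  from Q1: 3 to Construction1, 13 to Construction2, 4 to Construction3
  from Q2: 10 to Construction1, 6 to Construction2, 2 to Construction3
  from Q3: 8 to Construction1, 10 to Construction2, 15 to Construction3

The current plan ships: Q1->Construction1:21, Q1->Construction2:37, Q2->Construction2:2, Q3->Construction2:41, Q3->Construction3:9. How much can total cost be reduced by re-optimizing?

Current plan cost = 21·3 + 37·13 + 2·6 + 41·10 + 9·15 = £1101.
Optimal plan:
  Q1–Construction1: 21 × £3 = £63
  Q1–Construction2: 28 × £13 = £364
  Q1–Construction3: 9 × £4 = £36
  Q2–Construction2: 2 × £6 = £12
  Q3–Construction2: 50 × £10 = £500
Optimal cost = £975.
Saving = 1101 − 975 = £126.

126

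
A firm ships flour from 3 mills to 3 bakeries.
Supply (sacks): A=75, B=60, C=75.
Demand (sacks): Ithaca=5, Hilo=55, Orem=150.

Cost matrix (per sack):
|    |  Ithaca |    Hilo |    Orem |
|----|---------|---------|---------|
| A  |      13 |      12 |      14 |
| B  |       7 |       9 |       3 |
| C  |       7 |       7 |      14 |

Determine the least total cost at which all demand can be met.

Optimal allocation:
  A->Orem: 75 sacks
  B->Orem: 60 sacks
  C->Ithaca: 5 sacks
  C->Hilo: 55 sacks
  C->Orem: 15 sacks
Total cost = 1860.
(Supply check: A ships 75; B ships 60; C ships 75.)

1860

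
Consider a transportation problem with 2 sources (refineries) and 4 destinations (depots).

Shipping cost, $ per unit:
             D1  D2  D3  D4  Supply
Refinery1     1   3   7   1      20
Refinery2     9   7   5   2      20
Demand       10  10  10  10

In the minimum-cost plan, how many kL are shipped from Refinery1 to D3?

0

The minimum-cost plan:
  Refinery1->D1: 10 × $1 = $10
  Refinery1->D2: 10 × $3 = $30
  Refinery2->D3: 10 × $5 = $50
  Refinery2->D4: 10 × $2 = $20
Total cost = $110.
The route Refinery1→D3 is not used.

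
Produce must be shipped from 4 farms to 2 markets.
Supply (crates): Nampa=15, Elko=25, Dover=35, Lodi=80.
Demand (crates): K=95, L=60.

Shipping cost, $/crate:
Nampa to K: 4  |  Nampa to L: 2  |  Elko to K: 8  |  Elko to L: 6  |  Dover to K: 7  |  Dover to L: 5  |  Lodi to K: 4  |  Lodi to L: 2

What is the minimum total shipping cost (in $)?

705

Optimal allocation:
  Nampa->K: 15 × $4 = $60
  Elko->K: 25 × $8 = $200
  Dover->K: 35 × $7 = $245
  Lodi->K: 20 × $4 = $80
  Lodi->L: 60 × $2 = $120
Total = 60 + 200 + 245 + 80 + 120 = $705.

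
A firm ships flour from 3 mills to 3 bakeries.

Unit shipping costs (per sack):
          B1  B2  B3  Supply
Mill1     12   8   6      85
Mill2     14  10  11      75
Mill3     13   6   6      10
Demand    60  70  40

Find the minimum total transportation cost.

1650

One minimum-cost allocation:
  Mill1→B2: 45 sacks
  Mill1→B3: 40 sacks
  Mill2→B1: 60 sacks
  Mill2→B2: 15 sacks
  Mill3→B2: 10 sacks
Total cost = 1650.
(Supply check: Mill1 ships 85; Mill2 ships 75; Mill3 ships 10.)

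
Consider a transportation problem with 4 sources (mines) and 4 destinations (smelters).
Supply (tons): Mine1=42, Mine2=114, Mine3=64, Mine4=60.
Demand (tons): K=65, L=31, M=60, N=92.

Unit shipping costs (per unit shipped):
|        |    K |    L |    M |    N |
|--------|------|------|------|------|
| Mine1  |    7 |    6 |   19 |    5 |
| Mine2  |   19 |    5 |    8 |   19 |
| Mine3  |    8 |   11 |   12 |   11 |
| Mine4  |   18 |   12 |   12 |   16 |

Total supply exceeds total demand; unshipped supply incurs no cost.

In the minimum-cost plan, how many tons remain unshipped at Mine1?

Minimum-cost shipments:
  Mine1→N: 42 × 5 = 210
  Mine2→L: 31 × 5 = 155
  Mine2→M: 60 × 8 = 480
  Mine3→K: 64 × 8 = 512
  Mine4→K: 1 × 18 = 18
  Mine4→N: 50 × 16 = 800
Total cost = 2175.
Mine1 ships 42 of its 42, leaving 0.

0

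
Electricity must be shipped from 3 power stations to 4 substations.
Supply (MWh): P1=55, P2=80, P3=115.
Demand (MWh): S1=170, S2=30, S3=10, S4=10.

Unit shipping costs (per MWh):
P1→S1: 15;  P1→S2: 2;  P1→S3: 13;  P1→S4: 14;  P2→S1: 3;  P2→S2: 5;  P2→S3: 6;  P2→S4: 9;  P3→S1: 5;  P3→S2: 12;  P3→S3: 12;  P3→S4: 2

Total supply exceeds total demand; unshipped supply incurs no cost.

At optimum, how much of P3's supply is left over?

5

An optimal plan:
  P1->S2: 30 × 2 = 60
  P2->S1: 70 × 3 = 210
  P2->S3: 10 × 6 = 60
  P3->S1: 100 × 5 = 500
  P3->S4: 10 × 2 = 20
Total cost = 850.
P3 ships 110 of its 115, leaving 5.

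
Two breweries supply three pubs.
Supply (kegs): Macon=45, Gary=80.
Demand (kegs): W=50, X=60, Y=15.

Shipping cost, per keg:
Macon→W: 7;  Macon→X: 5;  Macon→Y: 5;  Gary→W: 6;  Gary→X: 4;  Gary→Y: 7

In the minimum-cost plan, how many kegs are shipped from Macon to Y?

The minimum-cost plan:
  Macon to W: 30 kegs
  Macon to Y: 15 kegs
  Gary to W: 20 kegs
  Gary to X: 60 kegs
Total cost = 645.
So Macon→Y carries 15 kegs.

15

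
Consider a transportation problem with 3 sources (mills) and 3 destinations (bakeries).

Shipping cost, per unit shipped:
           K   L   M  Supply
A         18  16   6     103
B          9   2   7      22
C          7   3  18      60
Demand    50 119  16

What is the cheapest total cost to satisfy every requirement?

1812

Optimal allocation:
  A->K: 50 sacks
  A->L: 37 sacks
  A->M: 16 sacks
  B->L: 22 sacks
  C->L: 60 sacks
Total cost = 1812.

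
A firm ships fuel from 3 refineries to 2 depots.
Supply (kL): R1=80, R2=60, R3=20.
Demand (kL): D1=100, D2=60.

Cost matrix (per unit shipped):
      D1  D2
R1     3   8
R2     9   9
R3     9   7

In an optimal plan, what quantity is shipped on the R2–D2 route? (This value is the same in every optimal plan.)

The minimum-cost plan:
  R1 to D1: 80 × 3 = 240
  R2 to D1: 20 × 9 = 180
  R2 to D2: 40 × 9 = 360
  R3 to D2: 20 × 7 = 140
Total cost = 920.
So R2→D2 carries 40 kL.

40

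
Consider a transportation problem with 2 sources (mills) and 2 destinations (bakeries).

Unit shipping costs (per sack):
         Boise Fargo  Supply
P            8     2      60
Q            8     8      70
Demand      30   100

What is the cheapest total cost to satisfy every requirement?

A cheapest plan:
  P→Fargo: 60 sacks
  Q→Boise: 30 sacks
  Q→Fargo: 40 sacks
Total cost = 680.

680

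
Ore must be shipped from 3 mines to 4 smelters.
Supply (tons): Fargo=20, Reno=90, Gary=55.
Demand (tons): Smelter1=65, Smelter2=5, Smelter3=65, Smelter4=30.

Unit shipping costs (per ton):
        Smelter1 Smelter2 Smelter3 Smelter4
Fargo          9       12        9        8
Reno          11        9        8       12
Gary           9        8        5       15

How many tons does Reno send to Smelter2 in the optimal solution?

5

Solving gives:
  Fargo to Smelter4: 20 × 8 = 160
  Reno to Smelter1: 65 × 11 = 715
  Reno to Smelter2: 5 × 9 = 45
  Reno to Smelter3: 10 × 8 = 80
  Reno to Smelter4: 10 × 12 = 120
  Gary to Smelter3: 55 × 5 = 275
Total cost = 1395.
So Reno→Smelter2 carries 5 tons.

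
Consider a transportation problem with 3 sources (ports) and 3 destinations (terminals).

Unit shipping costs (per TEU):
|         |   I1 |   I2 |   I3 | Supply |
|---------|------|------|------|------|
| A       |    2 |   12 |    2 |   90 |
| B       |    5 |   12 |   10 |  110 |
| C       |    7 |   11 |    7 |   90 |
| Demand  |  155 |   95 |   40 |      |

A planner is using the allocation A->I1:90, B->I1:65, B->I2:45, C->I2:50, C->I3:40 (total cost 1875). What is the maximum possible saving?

Current plan cost = 90·2 + 65·5 + 45·12 + 50·11 + 40·7 = 1875.
Optimal plan:
  A–I1: 50 TEU
  A–I3: 40 TEU
  B–I1: 105 TEU
  B–I2: 5 TEU
  C–I2: 90 TEU
Optimal cost = 1755.
Saving = 1875 − 1755 = 120.

120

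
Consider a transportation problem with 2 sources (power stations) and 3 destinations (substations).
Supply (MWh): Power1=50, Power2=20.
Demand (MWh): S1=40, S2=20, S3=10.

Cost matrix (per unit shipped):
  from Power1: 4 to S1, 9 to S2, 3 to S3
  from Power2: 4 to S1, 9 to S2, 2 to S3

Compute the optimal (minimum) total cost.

360

Optimal allocation:
  Power1->S1: 30 × 4 = 120
  Power1->S2: 20 × 9 = 180
  Power2->S1: 10 × 4 = 40
  Power2->S3: 10 × 2 = 20
Total = 120 + 180 + 40 + 20 = 360.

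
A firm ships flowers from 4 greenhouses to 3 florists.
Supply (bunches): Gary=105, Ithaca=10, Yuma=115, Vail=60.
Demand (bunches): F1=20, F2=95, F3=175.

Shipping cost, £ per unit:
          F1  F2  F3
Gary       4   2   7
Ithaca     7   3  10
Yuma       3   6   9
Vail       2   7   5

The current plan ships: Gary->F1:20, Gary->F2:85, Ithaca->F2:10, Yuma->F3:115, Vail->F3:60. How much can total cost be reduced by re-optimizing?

60

Current plan cost = 20·4 + 85·2 + 10·3 + 115·9 + 60·5 = £1615.
Optimal plan:
  Gary→F2: 85 × £2 = £170
  Gary→F3: 20 × £7 = £140
  Ithaca→F2: 10 × £3 = £30
  Yuma→F1: 20 × £3 = £60
  Yuma→F3: 95 × £9 = £855
  Vail→F3: 60 × £5 = £300
Optimal cost = £1555.
Saving = 1615 − 1555 = £60.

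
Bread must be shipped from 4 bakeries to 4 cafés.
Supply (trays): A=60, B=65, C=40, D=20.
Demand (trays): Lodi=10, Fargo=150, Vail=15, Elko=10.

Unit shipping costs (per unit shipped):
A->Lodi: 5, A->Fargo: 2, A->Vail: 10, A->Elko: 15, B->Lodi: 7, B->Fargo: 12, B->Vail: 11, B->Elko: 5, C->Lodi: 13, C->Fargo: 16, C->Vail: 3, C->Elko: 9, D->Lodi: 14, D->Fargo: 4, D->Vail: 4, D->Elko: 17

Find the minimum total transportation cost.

1305

One minimum-cost allocation:
  A->Fargo: 60 × 2 = 120
  B->Lodi: 10 × 7 = 70
  B->Fargo: 45 × 12 = 540
  B->Elko: 10 × 5 = 50
  C->Fargo: 25 × 16 = 400
  C->Vail: 15 × 3 = 45
  D->Fargo: 20 × 4 = 80
Total = 120 + 70 + 540 + 50 + 400 + 45 + 80 = 1305.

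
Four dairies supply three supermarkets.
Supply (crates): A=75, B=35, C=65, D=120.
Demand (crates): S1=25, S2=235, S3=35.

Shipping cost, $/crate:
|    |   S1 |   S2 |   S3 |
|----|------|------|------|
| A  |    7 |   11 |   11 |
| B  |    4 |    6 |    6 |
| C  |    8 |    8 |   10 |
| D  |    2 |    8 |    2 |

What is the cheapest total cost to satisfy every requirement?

2155

Optimal allocation:
  A to S2: 75 × $11 = $825
  B to S2: 35 × $6 = $210
  C to S2: 65 × $8 = $520
  D to S1: 25 × $2 = $50
  D to S2: 60 × $8 = $480
  D to S3: 35 × $2 = $70
Total = 825 + 210 + 520 + 50 + 480 + 70 = $2155.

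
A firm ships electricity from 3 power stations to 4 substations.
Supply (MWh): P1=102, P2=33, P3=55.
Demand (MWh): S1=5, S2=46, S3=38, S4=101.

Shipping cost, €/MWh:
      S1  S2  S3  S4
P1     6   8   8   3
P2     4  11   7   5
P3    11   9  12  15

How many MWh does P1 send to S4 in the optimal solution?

Solving gives:
  P1–S3: 1 MWh
  P1–S4: 101 MWh
  P2–S1: 5 MWh
  P2–S3: 28 MWh
  P3–S2: 46 MWh
  P3–S3: 9 MWh
Total cost = €1049.
So P1→S4 carries 101 MWh.

101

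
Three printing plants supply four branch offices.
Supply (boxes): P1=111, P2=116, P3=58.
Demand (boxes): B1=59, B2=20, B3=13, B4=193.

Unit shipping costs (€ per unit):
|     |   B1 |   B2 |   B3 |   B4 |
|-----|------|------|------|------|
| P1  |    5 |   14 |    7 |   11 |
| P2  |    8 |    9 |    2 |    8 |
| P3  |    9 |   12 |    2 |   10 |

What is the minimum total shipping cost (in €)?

One minimum-cost allocation:
  P1→B1: 59 boxes
  P1→B4: 52 boxes
  P2→B2: 20 boxes
  P2→B4: 96 boxes
  P3→B3: 13 boxes
  P3→B4: 45 boxes
Total cost = €2291.
(Supply check: P1 ships 111; P2 ships 116; P3 ships 58.)

2291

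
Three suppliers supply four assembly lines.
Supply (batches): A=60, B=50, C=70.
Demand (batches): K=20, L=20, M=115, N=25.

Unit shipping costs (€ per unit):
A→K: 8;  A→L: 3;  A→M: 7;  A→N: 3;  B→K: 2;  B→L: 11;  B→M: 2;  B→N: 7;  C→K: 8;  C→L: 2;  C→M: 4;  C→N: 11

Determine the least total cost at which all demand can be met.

620

Optimal allocation:
  A to L: 20 × €3 = €60
  A to M: 15 × €7 = €105
  A to N: 25 × €3 = €75
  B to K: 20 × €2 = €40
  B to M: 30 × €2 = €60
  C to M: 70 × €4 = €280
Total = 60 + 105 + 75 + 40 + 60 + 280 = €620.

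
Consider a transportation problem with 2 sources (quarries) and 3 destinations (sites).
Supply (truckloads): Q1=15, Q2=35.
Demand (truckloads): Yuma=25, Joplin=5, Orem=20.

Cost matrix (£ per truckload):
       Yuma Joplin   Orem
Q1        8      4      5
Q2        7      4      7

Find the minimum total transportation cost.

305

A cheapest plan:
  Q1 to Orem: 15 truckloads
  Q2 to Yuma: 25 truckloads
  Q2 to Joplin: 5 truckloads
  Q2 to Orem: 5 truckloads
Total cost = £305.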